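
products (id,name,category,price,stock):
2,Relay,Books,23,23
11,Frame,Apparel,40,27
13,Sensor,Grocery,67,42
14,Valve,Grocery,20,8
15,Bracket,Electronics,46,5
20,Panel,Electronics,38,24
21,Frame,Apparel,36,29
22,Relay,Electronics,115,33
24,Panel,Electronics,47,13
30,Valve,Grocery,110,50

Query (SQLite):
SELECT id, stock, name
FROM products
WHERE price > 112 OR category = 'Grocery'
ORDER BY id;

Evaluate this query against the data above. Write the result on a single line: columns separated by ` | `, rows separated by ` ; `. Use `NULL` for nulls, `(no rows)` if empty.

13 | 42 | Sensor ; 14 | 8 | Valve ; 22 | 33 | Relay ; 30 | 50 | Valve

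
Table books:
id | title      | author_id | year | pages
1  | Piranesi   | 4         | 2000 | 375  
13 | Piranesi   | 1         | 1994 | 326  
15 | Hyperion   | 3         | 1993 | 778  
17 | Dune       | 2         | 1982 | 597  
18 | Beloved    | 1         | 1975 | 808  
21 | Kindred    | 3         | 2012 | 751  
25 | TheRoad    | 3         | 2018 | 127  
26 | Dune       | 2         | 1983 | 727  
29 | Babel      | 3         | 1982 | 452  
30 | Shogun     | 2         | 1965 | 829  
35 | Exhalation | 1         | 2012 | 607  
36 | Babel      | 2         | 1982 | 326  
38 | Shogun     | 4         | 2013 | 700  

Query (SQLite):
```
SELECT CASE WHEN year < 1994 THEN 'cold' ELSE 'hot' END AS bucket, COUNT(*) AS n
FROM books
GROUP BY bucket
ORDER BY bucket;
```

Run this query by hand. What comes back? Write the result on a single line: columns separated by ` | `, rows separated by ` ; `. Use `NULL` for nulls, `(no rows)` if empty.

cold | 7 ; hot | 6

Bucket rows by year < 1994 → 'cold' else 'hot'; count each bucket.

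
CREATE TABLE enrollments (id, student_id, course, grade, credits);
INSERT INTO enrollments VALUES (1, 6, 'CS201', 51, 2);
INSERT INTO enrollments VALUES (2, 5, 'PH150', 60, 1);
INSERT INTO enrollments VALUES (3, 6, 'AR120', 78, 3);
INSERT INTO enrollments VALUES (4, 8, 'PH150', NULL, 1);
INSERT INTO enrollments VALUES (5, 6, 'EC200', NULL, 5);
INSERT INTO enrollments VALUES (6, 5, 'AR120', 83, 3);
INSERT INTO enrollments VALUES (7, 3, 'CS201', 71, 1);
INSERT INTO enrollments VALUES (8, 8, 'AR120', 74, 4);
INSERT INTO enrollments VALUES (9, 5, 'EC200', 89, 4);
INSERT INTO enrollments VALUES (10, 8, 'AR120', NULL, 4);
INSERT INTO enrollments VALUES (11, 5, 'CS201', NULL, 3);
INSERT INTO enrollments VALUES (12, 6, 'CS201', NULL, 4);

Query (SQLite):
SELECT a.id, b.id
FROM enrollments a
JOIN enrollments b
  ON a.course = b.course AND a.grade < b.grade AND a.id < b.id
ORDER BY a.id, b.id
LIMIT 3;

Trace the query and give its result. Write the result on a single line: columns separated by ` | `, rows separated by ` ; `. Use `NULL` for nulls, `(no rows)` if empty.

Pairs (a,b) with same course, a.grade < b.grade, a.id < b.id.
course groups: AR120:{3,6,8,10} CS201:{1,7,11,12} EC200:{5,9} PH150:{2,4}
Ordered by (a.id, b.id); first 3.

1 | 7 ; 3 | 6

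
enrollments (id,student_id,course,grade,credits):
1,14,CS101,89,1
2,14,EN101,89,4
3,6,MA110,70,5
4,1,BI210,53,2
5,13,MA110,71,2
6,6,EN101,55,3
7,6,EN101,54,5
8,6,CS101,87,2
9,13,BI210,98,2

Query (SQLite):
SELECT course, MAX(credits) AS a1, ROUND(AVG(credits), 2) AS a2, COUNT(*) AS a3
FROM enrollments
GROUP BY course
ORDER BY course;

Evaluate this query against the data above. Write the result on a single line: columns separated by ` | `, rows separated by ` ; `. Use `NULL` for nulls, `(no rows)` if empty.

Group enrollments by course.
Per group compute: MAX(credits), ROUND(AVG(credits), 2), COUNT(*).
  BI210: ids {4, 9} → MAX(credits)=2, ROUND(AVG(credits), 2)=2, COUNT(*)=2
  CS101: ids {1, 8} → MAX(credits)=2, ROUND(AVG(credits), 2)=1.5, COUNT(*)=2
  EN101: ids {2, 6, 7} → MAX(credits)=5, ROUND(AVG(credits), 2)=4, COUNT(*)=3
  MA110: ids {3, 5} → MAX(credits)=5, ROUND(AVG(credits), 2)=3.5, COUNT(*)=2

BI210 | 2 | 2 | 2 ; CS101 | 2 | 1.5 | 2 ; EN101 | 5 | 4 | 3 ; MA110 | 5 | 3.5 | 2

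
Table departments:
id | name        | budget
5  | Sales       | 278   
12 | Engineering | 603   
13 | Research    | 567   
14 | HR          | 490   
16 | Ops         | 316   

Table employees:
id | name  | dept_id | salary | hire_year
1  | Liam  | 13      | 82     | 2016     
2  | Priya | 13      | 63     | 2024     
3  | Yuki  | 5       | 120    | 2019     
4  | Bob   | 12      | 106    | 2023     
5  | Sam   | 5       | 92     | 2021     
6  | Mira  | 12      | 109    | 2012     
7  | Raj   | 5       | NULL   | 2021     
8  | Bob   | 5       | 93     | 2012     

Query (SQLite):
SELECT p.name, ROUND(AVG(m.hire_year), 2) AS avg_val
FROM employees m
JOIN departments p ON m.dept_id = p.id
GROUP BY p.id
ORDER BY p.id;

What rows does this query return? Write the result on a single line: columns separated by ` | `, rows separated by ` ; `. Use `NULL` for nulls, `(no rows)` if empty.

Sales | 2018.25 ; Engineering | 2017.5 ; Research | 2020

Join each employees row to its departments via dept_id.
Group joined rows by departments.id; compute ROUND(AVG(m.hire_year), 2) per group.
  5: ids {3, 5, 7, 8} → ROUND(AVG(m.hire_year), 2)=2018.25
  12: ids {4, 6} → ROUND(AVG(m.hire_year), 2)=2017.5
  13: ids {1, 2} → ROUND(AVG(m.hire_year), 2)=2020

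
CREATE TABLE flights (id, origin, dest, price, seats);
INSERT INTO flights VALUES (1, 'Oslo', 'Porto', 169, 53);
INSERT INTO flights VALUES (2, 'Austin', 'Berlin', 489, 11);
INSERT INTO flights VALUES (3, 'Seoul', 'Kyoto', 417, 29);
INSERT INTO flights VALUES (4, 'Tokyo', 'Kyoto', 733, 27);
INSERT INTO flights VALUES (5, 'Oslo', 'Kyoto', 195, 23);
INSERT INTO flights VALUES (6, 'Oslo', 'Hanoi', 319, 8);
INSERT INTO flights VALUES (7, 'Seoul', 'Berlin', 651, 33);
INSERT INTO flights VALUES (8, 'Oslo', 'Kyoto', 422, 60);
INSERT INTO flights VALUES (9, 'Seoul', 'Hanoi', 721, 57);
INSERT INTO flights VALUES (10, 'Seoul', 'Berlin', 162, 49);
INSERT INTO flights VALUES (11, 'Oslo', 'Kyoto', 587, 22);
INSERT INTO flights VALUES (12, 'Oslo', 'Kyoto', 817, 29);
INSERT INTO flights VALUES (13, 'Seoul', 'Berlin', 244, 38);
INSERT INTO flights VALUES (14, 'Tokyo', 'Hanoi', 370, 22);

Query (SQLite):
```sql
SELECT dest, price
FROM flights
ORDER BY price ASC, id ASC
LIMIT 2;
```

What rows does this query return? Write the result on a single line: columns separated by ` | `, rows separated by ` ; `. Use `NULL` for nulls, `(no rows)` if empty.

Sort by price asc, tiebreak id asc: (162, id=10), (169, id=1), (195, id=5), (244, id=13), (319, id=6) …. Take first 2.

Berlin | 162 ; Porto | 169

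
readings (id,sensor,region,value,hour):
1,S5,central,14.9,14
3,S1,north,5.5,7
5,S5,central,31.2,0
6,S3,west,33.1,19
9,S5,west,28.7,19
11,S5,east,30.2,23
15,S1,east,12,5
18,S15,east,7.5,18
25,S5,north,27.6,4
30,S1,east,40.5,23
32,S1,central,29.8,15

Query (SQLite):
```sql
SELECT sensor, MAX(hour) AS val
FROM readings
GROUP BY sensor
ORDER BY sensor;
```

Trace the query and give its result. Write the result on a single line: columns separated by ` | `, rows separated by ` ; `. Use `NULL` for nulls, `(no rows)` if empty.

S1 | 23 ; S15 | 18 ; S3 | 19 ; S5 | 23

Partition readings by sensor; compute MAX(hour) within each group.
  S1: ids {3, 15, 30, 32} → MAX(hour)=23
  S15: ids {18} → MAX(hour)=18
  S3: ids {6} → MAX(hour)=19
  S5: ids {1, 5, 9, 11, 25} → MAX(hour)=23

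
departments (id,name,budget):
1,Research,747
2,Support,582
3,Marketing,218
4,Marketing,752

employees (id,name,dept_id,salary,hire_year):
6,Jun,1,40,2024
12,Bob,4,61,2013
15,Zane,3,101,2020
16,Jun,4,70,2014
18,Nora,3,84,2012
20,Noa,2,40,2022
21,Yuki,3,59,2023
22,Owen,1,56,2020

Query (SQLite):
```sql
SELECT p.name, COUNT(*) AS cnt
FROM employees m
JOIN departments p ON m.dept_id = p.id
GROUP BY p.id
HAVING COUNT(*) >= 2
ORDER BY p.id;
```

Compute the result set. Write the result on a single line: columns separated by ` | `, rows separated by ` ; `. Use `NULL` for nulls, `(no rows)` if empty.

Research | 2 ; Marketing | 3 ; Marketing | 2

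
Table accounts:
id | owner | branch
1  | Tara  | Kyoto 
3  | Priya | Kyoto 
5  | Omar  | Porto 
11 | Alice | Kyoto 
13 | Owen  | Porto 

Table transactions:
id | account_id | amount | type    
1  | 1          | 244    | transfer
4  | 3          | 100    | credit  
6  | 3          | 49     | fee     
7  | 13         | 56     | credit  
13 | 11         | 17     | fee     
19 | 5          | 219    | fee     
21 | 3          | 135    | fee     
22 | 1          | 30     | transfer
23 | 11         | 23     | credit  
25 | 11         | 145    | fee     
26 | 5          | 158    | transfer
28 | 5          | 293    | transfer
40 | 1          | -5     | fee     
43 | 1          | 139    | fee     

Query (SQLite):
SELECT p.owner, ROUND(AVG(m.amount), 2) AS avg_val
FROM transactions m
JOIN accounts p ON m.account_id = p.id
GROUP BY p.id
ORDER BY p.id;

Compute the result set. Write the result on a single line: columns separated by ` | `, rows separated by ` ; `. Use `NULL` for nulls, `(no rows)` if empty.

Tara | 102 ; Priya | 94.67 ; Omar | 223.33 ; Alice | 61.67 ; Owen | 56

Join each transactions row to its accounts via account_id.
Group joined rows by accounts.id; compute ROUND(AVG(m.amount), 2) per group.
  1: ids {1, 22, 40, 43} → ROUND(AVG(m.amount), 2)=102
  3: ids {4, 6, 21} → ROUND(AVG(m.amount), 2)=94.67
  5: ids {19, 26, 28} → ROUND(AVG(m.amount), 2)=223.33
  11: ids {13, 23, 25} → ROUND(AVG(m.amount), 2)=61.67
  13: ids {7} → ROUND(AVG(m.amount), 2)=56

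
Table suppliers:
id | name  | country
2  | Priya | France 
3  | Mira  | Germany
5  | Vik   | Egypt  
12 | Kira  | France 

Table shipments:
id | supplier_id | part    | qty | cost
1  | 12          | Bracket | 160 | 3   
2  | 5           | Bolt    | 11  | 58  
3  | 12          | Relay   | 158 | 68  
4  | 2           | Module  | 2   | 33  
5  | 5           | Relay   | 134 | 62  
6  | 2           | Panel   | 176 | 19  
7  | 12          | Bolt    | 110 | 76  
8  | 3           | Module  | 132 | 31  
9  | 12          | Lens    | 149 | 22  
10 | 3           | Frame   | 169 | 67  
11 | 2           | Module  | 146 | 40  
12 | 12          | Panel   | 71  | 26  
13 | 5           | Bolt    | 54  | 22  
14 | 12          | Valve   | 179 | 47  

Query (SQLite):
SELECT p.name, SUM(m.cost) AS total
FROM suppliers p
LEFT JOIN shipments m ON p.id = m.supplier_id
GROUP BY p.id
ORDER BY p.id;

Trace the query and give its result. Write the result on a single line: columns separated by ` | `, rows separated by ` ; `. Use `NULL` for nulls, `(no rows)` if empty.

Priya | 92 ; Mira | 98 ; Vik | 142 ; Kira | 242

LEFT JOIN keeps every suppliers row; unmatched ones get NULL for shipments columns.
Group by suppliers.id and compute SUM(m.cost). SUM over an all-NULL group is NULL.
  2: ids {4, 6, 11} → SUM(m.cost)=92
  3: ids {8, 10} → SUM(m.cost)=98
  5: ids {2, 5, 13} → SUM(m.cost)=142
  12: ids {1, 3, 7, 9, 12, 14} → SUM(m.cost)=242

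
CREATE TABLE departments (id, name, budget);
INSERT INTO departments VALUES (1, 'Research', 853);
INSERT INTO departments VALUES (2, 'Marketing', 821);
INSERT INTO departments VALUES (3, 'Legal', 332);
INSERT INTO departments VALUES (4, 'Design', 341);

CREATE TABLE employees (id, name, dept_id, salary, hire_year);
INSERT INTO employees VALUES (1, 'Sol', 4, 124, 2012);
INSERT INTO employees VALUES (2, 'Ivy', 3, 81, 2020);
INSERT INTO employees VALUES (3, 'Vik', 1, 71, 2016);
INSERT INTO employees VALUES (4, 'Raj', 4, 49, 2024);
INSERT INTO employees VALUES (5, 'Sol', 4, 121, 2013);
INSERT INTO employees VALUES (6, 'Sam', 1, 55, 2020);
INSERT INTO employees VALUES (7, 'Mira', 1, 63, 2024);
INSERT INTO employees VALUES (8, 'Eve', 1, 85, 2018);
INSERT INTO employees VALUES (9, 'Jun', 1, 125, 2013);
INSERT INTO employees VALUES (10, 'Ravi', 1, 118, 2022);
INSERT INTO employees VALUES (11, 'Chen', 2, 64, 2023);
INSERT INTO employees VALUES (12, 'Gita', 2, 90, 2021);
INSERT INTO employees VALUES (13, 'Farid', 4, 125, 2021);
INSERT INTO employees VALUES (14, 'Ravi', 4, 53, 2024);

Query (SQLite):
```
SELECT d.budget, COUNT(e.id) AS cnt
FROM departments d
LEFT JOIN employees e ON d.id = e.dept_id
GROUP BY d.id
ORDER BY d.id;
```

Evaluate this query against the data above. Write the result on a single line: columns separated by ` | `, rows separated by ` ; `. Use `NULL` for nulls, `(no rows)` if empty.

LEFT JOIN keeps every departments row; unmatched ones get NULL for employees columns.
Group by departments.id and compute COUNT(e.id). COUNT(col) of an all-NULL group is 0.
  1: ids {3, 6, 7, 8, 9, 10} → COUNT(e.id)=6
  2: ids {11, 12} → COUNT(e.id)=2
  3: ids {2} → COUNT(e.id)=1
  4: ids {1, 4, 5, 13, 14} → COUNT(e.id)=5

853 | 6 ; 821 | 2 ; 332 | 1 ; 341 | 5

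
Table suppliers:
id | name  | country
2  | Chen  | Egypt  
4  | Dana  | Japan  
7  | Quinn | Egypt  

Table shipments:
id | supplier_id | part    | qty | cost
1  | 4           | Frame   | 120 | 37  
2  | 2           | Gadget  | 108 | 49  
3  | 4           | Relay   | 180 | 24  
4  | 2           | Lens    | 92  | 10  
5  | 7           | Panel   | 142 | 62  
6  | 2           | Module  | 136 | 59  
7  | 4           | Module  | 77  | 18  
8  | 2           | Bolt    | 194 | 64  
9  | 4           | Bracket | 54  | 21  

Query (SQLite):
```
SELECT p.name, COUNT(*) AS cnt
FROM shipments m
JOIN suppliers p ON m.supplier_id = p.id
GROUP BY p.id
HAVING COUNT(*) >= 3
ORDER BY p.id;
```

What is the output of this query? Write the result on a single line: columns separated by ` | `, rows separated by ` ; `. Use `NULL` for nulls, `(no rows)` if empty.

Join each shipments row to its suppliers via supplier_id.
Group joined rows by suppliers.id; compute COUNT(*) per group.
HAVING: keep groups with count ≥ 3.
  2: ids {2, 4, 6, 8} → COUNT(*)=4
  4: ids {1, 3, 7, 9} → COUNT(*)=4
  7: ids {5} → COUNT(*)=1

Chen | 4 ; Dana | 4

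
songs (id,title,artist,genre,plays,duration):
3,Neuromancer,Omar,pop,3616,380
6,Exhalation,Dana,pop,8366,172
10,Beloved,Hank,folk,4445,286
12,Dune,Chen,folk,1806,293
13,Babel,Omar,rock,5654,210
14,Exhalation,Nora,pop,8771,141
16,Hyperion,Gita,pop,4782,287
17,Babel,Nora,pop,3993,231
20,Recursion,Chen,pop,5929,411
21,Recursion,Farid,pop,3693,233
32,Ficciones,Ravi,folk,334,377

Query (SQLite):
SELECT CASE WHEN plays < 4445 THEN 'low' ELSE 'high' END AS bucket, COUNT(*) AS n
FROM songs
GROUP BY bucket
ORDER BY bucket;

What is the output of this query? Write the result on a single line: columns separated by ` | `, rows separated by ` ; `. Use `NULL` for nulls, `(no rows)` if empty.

Bucket rows by plays < 4445 → 'low' else 'high'; count each bucket.

high | 6 ; low | 5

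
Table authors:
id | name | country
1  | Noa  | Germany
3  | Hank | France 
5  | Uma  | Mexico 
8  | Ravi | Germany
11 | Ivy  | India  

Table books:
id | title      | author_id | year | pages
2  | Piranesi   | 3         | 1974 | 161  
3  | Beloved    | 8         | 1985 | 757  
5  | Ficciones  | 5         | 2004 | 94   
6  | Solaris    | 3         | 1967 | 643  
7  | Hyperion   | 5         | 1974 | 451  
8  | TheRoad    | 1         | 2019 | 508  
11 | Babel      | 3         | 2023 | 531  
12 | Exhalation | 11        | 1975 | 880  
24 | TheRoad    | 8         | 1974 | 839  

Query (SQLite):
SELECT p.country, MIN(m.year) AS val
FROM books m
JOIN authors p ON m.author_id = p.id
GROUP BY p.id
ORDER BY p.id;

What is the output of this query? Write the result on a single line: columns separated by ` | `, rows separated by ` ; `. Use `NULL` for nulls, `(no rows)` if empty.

Germany | 2019 ; France | 1967 ; Mexico | 1974 ; Germany | 1974 ; India | 1975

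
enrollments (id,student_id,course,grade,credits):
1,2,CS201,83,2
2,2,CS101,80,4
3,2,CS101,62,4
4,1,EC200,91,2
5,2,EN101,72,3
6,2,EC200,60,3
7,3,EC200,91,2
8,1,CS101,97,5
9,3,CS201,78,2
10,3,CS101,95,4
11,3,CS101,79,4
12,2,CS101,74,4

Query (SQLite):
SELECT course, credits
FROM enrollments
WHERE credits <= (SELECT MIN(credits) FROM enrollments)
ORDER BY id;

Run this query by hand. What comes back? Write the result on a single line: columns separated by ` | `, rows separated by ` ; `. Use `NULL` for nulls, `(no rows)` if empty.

CS201 | 2 ; EC200 | 2 ; EC200 | 2 ; CS201 | 2

Scalar subquery: MIN(credits) over all enrollments rows = 2.
Keep rows where credits <= that value.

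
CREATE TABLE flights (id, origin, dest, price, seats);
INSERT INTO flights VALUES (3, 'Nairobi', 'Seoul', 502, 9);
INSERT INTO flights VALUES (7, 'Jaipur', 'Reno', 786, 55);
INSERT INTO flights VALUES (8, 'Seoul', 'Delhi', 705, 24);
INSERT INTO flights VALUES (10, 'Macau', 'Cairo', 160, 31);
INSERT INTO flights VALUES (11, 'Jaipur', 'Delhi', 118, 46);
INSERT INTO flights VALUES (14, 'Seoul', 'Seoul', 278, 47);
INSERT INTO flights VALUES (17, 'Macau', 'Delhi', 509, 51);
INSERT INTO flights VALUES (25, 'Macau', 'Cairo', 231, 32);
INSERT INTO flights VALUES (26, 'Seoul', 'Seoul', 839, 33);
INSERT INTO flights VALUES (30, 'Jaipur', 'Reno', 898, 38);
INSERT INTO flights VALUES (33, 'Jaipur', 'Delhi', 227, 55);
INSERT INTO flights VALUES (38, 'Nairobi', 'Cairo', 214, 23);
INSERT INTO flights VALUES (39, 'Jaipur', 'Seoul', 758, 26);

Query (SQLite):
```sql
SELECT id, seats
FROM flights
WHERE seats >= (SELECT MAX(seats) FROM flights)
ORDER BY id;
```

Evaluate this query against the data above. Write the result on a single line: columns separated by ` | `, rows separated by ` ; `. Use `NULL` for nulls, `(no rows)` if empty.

Scalar subquery: MAX(seats) over all flights rows = 55.
Keep rows where seats >= that value.

7 | 55 ; 33 | 55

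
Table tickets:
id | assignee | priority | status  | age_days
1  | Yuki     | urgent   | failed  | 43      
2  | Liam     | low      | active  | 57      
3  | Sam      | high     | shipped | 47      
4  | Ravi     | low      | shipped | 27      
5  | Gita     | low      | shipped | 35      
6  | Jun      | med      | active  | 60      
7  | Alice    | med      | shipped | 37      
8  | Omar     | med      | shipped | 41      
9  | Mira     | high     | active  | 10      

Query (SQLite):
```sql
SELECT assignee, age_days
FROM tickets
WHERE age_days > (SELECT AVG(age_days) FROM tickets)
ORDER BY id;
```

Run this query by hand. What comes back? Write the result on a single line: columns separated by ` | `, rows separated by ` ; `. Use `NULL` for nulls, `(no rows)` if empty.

Yuki | 43 ; Liam | 57 ; Sam | 47 ; Jun | 60 ; Omar | 41

Scalar subquery: AVG(age_days) over all tickets rows = 39.666667 (≈; comparison uses full precision).
Keep rows where age_days > that value.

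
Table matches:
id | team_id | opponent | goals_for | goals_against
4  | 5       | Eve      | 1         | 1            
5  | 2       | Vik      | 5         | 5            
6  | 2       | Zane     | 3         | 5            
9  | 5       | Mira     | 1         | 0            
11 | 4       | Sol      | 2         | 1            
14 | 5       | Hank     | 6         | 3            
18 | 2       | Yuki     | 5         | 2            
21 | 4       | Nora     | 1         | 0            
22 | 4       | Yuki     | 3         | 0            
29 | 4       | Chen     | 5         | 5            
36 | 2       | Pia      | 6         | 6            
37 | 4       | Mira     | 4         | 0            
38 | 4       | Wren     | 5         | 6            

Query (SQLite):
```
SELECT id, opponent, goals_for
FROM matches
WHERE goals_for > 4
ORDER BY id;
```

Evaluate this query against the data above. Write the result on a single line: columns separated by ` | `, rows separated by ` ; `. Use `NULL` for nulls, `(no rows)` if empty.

5 | Vik | 5 ; 14 | Hank | 6 ; 18 | Yuki | 5 ; 29 | Chen | 5 ; 36 | Pia | 6 ; 38 | Wren | 5

goals_for > 4: ids {5, 14, 18, 29, 36, 38}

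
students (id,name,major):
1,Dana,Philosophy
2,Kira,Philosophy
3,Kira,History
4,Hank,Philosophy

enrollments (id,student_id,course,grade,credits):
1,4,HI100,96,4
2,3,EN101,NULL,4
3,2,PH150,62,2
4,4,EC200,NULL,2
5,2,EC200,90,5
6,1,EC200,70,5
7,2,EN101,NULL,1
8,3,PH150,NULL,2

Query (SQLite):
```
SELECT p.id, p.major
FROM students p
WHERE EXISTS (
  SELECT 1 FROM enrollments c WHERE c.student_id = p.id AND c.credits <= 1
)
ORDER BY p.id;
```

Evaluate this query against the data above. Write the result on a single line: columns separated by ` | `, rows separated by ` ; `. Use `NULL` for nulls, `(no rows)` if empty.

For each students row, check whether any enrollments with matching student_id has credits <= 1.
Keep rows where that is true.

2 | Philosophy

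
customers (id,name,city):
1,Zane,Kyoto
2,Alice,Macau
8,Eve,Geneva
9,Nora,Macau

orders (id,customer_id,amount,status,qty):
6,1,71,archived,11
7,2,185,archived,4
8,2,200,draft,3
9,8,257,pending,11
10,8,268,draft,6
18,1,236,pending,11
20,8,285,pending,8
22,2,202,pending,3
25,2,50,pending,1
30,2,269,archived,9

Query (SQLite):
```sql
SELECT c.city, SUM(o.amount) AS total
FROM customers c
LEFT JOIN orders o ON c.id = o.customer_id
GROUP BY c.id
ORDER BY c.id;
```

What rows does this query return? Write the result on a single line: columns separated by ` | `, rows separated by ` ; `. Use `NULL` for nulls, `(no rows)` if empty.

Kyoto | 307 ; Macau | 906 ; Geneva | 810 ; Macau | NULL

LEFT JOIN keeps every customers row; unmatched ones get NULL for orders columns.
Group by customers.id and compute SUM(o.amount). SUM over an all-NULL group is NULL.
  1: ids {6, 18} → SUM(o.amount)=307
  2: ids {7, 8, 22, 25, 30} → SUM(o.amount)=906
  8: ids {9, 10, 20} → SUM(o.amount)=810
  9: ids {—} → SUM(o.amount)=NULL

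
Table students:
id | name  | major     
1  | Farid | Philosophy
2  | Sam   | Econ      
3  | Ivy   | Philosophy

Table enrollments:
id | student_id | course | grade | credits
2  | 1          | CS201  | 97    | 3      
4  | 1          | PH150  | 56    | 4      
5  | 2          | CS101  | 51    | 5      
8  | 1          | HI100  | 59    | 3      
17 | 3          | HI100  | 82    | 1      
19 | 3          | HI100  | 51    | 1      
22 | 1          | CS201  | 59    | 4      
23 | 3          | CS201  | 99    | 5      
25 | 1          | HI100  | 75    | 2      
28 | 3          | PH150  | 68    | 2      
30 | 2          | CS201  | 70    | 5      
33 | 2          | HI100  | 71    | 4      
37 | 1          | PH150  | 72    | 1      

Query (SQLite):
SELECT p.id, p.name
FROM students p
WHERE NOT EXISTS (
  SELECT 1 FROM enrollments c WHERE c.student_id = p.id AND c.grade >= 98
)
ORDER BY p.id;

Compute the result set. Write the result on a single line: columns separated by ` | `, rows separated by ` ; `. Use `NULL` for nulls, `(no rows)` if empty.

For each students row, check whether any enrollments with matching student_id has grade >= 98.
Keep rows where that is false.

1 | Farid ; 2 | Sam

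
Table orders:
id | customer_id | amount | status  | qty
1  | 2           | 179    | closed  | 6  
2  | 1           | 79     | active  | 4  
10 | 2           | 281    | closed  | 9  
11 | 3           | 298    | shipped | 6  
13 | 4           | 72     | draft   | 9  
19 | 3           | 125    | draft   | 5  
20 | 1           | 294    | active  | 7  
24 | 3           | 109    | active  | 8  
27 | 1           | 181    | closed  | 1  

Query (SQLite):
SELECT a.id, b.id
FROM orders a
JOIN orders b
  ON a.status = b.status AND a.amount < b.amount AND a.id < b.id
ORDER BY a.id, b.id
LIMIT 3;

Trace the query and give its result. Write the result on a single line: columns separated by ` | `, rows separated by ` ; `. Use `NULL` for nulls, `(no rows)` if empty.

Pairs (a,b) with same status, a.amount < b.amount, a.id < b.id.
status groups: active:{2,20,24} closed:{1,10,27} draft:{13,19} shipped:{11}
Ordered by (a.id, b.id); first 3.

1 | 10 ; 1 | 27 ; 2 | 20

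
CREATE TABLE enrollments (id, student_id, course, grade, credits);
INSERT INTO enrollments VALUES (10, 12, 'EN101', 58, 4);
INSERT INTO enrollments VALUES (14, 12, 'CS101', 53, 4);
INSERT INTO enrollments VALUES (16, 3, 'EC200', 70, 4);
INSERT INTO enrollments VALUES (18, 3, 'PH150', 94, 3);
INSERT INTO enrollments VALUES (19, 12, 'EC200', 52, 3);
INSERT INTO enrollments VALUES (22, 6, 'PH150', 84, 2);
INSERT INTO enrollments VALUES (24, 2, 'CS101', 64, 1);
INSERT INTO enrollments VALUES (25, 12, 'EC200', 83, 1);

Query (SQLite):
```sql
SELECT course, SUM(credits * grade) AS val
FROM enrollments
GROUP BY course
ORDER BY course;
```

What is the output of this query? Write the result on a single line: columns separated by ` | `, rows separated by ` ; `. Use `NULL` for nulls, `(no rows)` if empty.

CS101 | 276 ; EC200 | 519 ; EN101 | 232 ; PH150 | 450

For each row compute credits * grade.
Group by course; take SUM of the expression per group.
  CS101: ids {14, 24} → SUM(credits * grade)=276
  EC200: ids {16, 19, 25} → SUM(credits * grade)=519
  EN101: ids {10} → SUM(credits * grade)=232
  PH150: ids {18, 22} → SUM(credits * grade)=450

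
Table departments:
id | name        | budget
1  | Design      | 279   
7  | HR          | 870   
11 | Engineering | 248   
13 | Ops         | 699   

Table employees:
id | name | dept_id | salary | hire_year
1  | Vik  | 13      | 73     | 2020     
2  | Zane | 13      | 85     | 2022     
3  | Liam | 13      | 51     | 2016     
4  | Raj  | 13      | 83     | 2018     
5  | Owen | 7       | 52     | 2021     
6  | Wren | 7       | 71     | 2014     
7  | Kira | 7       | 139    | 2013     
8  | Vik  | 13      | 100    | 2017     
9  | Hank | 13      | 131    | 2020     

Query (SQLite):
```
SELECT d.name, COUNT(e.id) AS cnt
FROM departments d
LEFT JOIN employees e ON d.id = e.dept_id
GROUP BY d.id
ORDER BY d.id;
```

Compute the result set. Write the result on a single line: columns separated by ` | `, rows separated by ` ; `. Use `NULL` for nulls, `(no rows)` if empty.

LEFT JOIN keeps every departments row; unmatched ones get NULL for employees columns.
Group by departments.id and compute COUNT(e.id). COUNT(col) of an all-NULL group is 0.
  1: ids {—} → COUNT(e.id)=0
  7: ids {5, 6, 7} → COUNT(e.id)=3
  11: ids {—} → COUNT(e.id)=0
  13: ids {1, 2, 3, 4, 8, 9} → COUNT(e.id)=6

Design | 0 ; HR | 3 ; Engineering | 0 ; Ops | 6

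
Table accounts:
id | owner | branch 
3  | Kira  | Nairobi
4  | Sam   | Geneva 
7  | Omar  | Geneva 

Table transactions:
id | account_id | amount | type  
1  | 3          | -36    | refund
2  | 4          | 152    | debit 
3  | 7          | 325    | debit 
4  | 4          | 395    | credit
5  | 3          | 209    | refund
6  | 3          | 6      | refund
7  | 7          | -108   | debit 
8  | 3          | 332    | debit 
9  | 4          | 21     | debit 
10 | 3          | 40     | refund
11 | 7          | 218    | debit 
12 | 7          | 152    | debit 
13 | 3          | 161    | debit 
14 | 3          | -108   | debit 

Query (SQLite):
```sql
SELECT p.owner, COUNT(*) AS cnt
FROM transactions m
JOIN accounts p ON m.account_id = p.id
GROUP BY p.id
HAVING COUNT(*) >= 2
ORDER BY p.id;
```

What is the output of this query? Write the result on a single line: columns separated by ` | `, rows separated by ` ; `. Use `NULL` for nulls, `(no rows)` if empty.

Join each transactions row to its accounts via account_id.
Group joined rows by accounts.id; compute COUNT(*) per group.
HAVING: keep groups with count ≥ 2.
  3: ids {1, 5, 6, 8, 10, 13, 14} → COUNT(*)=7
  4: ids {2, 4, 9} → COUNT(*)=3
  7: ids {3, 7, 11, 12} → COUNT(*)=4

Kira | 7 ; Sam | 3 ; Omar | 4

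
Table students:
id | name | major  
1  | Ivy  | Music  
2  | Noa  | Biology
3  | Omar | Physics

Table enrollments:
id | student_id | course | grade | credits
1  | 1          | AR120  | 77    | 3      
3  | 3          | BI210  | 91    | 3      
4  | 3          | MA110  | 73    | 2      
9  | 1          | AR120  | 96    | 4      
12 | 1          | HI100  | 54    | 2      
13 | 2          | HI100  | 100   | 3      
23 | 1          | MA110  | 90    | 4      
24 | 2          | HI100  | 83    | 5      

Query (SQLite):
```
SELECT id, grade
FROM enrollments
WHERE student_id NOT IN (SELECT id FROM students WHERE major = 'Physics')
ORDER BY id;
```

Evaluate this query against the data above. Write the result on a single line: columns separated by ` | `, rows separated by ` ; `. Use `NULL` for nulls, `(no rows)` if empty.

Inner query: students.id where major = 'Physics'.
Outer: keep enrollments rows whose student_id is not in that set.
Inner query → {3}

1 | 77 ; 9 | 96 ; 12 | 54 ; 13 | 100 ; 23 | 90 ; 24 | 83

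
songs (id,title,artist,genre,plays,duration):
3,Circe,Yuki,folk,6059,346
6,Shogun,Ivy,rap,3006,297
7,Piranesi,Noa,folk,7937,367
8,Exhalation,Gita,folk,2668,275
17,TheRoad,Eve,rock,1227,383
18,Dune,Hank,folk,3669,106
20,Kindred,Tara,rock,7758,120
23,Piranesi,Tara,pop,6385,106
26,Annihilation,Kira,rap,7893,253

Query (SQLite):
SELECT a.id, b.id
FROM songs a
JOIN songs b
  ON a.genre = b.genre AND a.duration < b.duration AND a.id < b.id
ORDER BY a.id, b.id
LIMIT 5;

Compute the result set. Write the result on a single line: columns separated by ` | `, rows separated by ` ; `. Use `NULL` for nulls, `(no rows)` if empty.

3 | 7

Pairs (a,b) with same genre, a.duration < b.duration, a.id < b.id.
genre groups: folk:{3,7,8,18} pop:{23} rap:{6,26} rock:{17,20}
Ordered by (a.id, b.id); first 5.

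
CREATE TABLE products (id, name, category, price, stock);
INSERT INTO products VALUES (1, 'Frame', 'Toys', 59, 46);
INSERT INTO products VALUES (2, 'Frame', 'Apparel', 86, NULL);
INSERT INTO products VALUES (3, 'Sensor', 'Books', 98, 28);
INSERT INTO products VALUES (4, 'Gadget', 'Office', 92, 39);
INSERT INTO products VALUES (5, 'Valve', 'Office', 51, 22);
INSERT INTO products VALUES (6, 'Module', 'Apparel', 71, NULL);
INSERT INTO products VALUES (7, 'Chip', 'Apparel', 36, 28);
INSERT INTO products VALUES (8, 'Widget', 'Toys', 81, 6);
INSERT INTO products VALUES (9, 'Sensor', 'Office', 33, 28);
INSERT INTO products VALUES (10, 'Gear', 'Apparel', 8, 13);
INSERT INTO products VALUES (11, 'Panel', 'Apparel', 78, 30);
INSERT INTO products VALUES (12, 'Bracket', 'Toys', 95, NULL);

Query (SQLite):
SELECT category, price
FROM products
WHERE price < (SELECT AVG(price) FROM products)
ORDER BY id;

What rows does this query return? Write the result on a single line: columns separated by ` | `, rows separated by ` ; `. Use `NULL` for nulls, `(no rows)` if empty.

Toys | 59 ; Office | 51 ; Apparel | 36 ; Office | 33 ; Apparel | 8

Scalar subquery: AVG(price) over all products rows = 65.666667 (≈; comparison uses full precision).
Keep rows where price < that value.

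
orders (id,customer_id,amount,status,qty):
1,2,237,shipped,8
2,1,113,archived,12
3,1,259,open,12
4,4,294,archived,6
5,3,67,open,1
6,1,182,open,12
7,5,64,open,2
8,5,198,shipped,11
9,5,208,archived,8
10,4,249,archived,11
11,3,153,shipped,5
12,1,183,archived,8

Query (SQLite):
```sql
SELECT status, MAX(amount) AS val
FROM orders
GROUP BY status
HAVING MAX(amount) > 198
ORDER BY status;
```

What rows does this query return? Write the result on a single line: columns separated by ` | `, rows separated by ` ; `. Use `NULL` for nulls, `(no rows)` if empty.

Partition orders by status; compute MAX(amount) within each group.
HAVING: keep groups where MAX(amount) > 198.
  archived: ids {2, 4, 9, 10, 12} → MAX(amount)=294
  open: ids {3, 5, 6, 7} → MAX(amount)=259
  shipped: ids {1, 8, 11} → MAX(amount)=237

archived | 294 ; open | 259 ; shipped | 237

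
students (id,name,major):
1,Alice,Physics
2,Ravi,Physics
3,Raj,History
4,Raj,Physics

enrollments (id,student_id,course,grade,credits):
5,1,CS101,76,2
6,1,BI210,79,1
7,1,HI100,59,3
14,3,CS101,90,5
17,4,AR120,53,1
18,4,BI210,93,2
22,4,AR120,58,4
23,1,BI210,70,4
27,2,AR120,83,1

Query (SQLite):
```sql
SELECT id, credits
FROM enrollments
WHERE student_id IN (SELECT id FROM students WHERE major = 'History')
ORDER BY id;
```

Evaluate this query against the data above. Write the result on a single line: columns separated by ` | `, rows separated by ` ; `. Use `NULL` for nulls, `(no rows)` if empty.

14 | 5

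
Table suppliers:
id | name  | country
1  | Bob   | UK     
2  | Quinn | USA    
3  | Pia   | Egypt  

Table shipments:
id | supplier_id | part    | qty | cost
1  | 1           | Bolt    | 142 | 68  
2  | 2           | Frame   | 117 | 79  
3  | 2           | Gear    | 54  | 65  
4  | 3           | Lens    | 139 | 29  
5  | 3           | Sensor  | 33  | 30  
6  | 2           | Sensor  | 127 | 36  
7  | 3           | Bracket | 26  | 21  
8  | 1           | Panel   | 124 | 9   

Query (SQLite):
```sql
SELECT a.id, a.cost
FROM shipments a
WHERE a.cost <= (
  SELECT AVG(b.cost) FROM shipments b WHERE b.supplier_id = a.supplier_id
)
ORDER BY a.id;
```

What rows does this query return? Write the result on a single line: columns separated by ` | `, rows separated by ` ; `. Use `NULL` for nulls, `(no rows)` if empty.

For each shipments row a, compute AVG(cost) over rows sharing a.supplier_id.
Keep row a if a.cost <= that per-group AVG.
  supplier_id=1: AVG(cost) = 38.5
  supplier_id=2: AVG(cost) = 60.0
  supplier_id=3: AVG(cost) = 26.666667

6 | 36 ; 7 | 21 ; 8 | 9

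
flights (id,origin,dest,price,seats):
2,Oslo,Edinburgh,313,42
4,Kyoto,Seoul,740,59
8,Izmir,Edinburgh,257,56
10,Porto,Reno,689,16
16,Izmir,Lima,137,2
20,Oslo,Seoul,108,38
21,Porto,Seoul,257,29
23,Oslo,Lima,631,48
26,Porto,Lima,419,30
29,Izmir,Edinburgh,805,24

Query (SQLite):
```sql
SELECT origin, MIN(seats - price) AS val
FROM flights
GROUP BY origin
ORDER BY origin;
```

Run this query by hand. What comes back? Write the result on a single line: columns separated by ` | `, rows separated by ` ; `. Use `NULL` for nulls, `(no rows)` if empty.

Izmir | -781 ; Kyoto | -681 ; Oslo | -583 ; Porto | -673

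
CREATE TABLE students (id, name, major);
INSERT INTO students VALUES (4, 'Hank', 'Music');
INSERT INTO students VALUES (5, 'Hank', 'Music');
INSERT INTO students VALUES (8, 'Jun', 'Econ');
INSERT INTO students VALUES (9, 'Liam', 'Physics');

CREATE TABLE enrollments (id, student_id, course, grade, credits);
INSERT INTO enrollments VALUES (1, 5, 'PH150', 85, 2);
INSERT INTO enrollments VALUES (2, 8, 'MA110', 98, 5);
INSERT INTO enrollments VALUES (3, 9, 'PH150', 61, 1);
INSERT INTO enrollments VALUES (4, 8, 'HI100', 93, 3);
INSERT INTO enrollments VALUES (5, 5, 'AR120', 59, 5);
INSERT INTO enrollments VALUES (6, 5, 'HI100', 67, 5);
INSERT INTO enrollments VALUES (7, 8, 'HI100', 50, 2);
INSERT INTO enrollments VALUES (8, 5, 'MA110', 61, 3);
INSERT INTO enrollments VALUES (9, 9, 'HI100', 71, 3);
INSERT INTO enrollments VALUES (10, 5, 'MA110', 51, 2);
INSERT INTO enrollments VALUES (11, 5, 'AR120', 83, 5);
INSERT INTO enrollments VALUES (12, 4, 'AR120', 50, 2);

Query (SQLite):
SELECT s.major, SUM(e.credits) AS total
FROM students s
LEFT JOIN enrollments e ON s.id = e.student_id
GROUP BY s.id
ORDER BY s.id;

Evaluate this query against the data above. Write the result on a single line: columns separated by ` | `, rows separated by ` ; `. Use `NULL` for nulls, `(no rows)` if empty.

Music | 2 ; Music | 22 ; Econ | 10 ; Physics | 4

LEFT JOIN keeps every students row; unmatched ones get NULL for enrollments columns.
Group by students.id and compute SUM(e.credits). SUM over an all-NULL group is NULL.
  4: ids {12} → SUM(e.credits)=2
  5: ids {1, 5, 6, 8, 10, 11} → SUM(e.credits)=22
  8: ids {2, 4, 7} → SUM(e.credits)=10
  9: ids {3, 9} → SUM(e.credits)=4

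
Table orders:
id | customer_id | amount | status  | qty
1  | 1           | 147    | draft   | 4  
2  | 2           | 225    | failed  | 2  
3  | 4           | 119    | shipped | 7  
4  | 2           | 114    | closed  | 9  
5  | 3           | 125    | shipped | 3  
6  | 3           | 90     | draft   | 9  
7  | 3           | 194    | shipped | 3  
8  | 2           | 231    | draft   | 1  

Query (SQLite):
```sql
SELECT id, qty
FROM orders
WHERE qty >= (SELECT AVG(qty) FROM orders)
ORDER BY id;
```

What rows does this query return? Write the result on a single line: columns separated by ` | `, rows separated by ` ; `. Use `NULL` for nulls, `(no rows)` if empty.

3 | 7 ; 4 | 9 ; 6 | 9

Scalar subquery: AVG(qty) over all orders rows = 4.75.
Keep rows where qty >= that value.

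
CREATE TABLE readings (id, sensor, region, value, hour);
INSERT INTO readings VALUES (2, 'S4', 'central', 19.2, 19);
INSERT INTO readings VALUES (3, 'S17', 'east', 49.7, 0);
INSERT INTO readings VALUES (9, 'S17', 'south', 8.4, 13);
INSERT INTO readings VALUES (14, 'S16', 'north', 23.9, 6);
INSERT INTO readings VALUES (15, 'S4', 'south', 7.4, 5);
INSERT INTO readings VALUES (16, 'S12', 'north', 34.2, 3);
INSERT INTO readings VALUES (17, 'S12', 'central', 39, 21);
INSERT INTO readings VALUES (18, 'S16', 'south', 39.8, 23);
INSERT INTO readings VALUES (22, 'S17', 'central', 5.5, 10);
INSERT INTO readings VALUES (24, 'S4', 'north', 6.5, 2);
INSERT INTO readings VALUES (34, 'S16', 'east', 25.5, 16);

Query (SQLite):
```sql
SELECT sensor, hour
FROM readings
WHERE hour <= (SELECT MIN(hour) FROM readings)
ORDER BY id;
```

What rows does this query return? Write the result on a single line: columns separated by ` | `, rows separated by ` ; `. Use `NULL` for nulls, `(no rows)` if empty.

S17 | 0

Scalar subquery: MIN(hour) over all readings rows = 0.
Keep rows where hour <= that value.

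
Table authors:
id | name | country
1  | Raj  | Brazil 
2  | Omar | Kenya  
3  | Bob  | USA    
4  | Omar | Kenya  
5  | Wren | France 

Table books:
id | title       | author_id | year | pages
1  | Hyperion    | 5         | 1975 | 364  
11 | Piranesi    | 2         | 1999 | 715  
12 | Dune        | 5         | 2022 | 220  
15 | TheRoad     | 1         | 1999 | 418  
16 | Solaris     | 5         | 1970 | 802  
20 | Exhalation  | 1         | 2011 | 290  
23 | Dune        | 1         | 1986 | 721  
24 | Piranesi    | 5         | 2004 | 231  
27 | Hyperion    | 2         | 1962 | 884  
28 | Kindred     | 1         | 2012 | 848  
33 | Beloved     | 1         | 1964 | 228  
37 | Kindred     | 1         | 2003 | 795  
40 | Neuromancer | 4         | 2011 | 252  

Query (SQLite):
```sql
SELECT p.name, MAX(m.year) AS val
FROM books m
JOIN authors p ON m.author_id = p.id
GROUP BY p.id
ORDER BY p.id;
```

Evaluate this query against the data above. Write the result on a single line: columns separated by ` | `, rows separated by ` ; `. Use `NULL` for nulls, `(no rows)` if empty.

Join each books row to its authors via author_id.
Group joined rows by authors.id; compute MAX(m.year) per group.
  1: ids {15, 20, 23, 28, 33, 37} → MAX(m.year)=2012
  2: ids {11, 27} → MAX(m.year)=1999
  4: ids {40} → MAX(m.year)=2011
  5: ids {1, 12, 16, 24} → MAX(m.year)=2022

Raj | 2012 ; Omar | 1999 ; Omar | 2011 ; Wren | 2022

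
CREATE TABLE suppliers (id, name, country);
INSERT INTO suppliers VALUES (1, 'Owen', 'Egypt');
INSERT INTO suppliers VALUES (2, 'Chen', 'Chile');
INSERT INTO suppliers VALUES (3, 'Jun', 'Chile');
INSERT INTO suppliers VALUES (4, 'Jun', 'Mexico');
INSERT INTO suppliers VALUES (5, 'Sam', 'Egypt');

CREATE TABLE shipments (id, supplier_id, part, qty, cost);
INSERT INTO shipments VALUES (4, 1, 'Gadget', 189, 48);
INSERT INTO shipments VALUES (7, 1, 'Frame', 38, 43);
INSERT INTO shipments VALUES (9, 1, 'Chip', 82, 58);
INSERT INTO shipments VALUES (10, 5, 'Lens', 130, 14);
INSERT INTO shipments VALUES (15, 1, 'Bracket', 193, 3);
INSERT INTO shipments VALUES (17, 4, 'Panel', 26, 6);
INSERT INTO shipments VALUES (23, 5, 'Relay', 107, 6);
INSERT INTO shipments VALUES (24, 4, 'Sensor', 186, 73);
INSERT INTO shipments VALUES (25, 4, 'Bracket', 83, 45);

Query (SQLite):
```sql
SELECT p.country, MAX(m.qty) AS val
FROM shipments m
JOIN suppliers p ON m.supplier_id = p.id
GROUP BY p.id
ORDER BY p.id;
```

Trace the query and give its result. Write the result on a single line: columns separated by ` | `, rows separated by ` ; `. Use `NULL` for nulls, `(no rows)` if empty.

Join each shipments row to its suppliers via supplier_id.
Group joined rows by suppliers.id; compute MAX(m.qty) per group.
  1: ids {4, 7, 9, 15} → MAX(m.qty)=193
  4: ids {17, 24, 25} → MAX(m.qty)=186
  5: ids {10, 23} → MAX(m.qty)=130

Egypt | 193 ; Mexico | 186 ; Egypt | 130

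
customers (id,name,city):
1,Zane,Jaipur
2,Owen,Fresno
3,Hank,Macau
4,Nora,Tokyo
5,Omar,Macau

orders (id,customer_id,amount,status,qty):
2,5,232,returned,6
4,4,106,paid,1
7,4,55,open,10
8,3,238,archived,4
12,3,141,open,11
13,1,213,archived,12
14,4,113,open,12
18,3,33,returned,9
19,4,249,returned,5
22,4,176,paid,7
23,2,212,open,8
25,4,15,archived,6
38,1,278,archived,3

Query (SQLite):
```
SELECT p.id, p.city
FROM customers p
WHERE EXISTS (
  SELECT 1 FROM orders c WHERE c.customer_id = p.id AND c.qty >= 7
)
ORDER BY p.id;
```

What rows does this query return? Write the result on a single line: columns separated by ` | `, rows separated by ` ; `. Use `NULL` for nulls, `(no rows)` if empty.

For each customers row, check whether any orders with matching customer_id has qty >= 7.
Keep rows where that is true.

1 | Jaipur ; 2 | Fresno ; 3 | Macau ; 4 | Tokyo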